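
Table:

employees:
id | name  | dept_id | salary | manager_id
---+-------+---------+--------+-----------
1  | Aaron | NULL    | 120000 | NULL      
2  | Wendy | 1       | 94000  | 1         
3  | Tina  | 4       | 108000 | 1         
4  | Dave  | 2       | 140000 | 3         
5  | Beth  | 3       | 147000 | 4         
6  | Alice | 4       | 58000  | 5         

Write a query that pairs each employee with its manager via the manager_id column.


This is a self-join: employees is joined to a second copy of itself, matching each row's manager_id to another row's id. Use LEFT JOIN so rows with manager_id=NULL are kept.
  - employee 1 (Aaron): manager_id=NULL -> NULL
  - employee 2 (Wendy): manager_id=1 -> Aaron
  - employee 3 (Tina): manager_id=1 -> Aaron
  - employee 4 (Dave): manager_id=3 -> Tina
  - employee 5 (Beth): manager_id=4 -> Dave
  - employee 6 (Alice): manager_id=5 -> Beth

SQL:
SELECT a.name AS item, b.name AS manager
FROM employees a
LEFT JOIN employees b ON a.manager_id = b.id

Result:
item  | manager
------+--------
Aaron | NULL   
Wendy | Aaron  
Tina  | Aaron  
Dave  | Tina   
Beth  | Dave   
Alice | Beth   


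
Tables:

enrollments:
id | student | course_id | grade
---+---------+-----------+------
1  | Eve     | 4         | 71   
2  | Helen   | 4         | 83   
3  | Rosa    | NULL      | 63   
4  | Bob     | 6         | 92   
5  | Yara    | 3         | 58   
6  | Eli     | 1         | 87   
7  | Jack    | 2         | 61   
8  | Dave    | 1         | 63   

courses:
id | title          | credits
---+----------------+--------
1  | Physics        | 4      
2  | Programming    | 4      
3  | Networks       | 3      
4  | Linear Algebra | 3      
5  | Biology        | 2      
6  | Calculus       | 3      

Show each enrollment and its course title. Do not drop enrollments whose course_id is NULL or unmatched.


LEFT JOIN keeps every row from enrollments (the left table); where course_id has no match in courses, the course columns become NULL. Walk through each enrollment:
  - enrollment 1 (Eve): course_id=4 -> matches Linear Algebra
  - enrollment 2 (Helen): course_id=4 -> matches Linear Algebra
  - enrollment 3 (Rosa): course_id=NULL, no match -> kept with NULL
  - enrollment 4 (Bob): course_id=6 -> matches Calculus
  - enrollment 5 (Yara): course_id=3 -> matches Networks
  - enrollment 6 (Eli): course_id=1 -> matches Physics
  - enrollment 7 (Jack): course_id=2 -> matches Programming
  - enrollment 8 (Dave): course_id=1 -> matches Physics
All 8 rows appear; 1 has NULL course.

SQL:
SELECT a.student, b.title AS course
FROM enrollments a
LEFT JOIN courses b ON a.course_id = b.id

Result:
student | course        
--------+---------------
Eve     | Linear Algebra
Helen   | Linear Algebra
Rosa    | NULL          
Bob     | Calculus      
Yara    | Networks      
Eli     | Physics       
Jack    | Programming   
Dave    | Physics       


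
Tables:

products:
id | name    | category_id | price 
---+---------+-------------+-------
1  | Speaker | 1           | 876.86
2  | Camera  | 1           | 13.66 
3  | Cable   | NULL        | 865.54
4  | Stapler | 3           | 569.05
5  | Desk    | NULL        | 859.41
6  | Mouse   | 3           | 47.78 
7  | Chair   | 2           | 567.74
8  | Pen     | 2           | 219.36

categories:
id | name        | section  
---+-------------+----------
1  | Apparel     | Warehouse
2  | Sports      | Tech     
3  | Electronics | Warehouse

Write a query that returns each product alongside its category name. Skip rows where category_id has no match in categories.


INNER JOIN keeps only products rows whose category_id matches an id in categories. Walk through each product:
  - product 1 (Speaker): category_id=1 -> matches Apparel
  - product 2 (Camera): category_id=1 -> matches Apparel
  - product 3 (Cable): category_id=NULL, no match -> dropped
  - product 4 (Stapler): category_id=3 -> matches Electronics
  - product 5 (Desk): category_id=NULL, no match -> dropped
  - product 6 (Mouse): category_id=3 -> matches Electronics
  - product 7 (Chair): category_id=2 -> matches Sports
  - product 8 (Pen): category_id=2 -> matches Sports
So 2 of 8 rows are dropped.

SQL:
SELECT a.name, b.name AS category
FROM products a
INNER JOIN categories b ON a.category_id = b.id

Result:
name    | category   
--------+------------
Speaker | Apparel    
Camera  | Apparel    
Stapler | Electronics
Mouse   | Electronics
Chair   | Sports     
Pen     | Sports     


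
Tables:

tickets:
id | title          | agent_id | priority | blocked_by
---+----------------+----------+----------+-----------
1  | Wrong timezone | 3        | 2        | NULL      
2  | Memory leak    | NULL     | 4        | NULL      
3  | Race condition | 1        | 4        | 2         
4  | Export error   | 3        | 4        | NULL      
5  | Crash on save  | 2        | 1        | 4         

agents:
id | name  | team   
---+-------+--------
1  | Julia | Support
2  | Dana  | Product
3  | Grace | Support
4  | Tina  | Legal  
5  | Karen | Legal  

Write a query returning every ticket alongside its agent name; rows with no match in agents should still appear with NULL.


LEFT JOIN keeps every row from tickets (the left table); where agent_id has no match in agents, the agent columns become NULL. Walk through each ticket:
  - ticket 1 (Wrong timezone): agent_id=3 -> matches Grace
  - ticket 2 (Memory leak): agent_id=NULL, no match -> kept with NULL
  - ticket 3 (Race condition): agent_id=1 -> matches Julia
  - ticket 4 (Export error): agent_id=3 -> matches Grace
  - ticket 5 (Crash on save): agent_id=2 -> matches Dana
All 5 rows appear; 1 has NULL agent.

SQL:
SELECT a.title, b.name AS agent
FROM tickets a
LEFT JOIN agents b ON a.agent_id = b.id

Result:
title          | agent
---------------+------
Wrong timezone | Grace
Memory leak    | NULL 
Race condition | Julia
Export error   | Grace
Crash on save  | Dana 


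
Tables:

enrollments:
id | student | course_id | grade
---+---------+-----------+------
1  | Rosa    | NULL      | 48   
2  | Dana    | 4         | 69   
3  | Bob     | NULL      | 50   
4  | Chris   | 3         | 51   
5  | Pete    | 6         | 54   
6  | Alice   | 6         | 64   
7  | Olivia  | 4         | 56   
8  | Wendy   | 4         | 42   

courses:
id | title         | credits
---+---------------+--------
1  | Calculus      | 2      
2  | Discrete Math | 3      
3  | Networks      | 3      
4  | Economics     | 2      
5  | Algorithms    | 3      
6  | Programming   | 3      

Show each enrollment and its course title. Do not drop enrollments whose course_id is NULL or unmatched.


LEFT JOIN keeps every row from enrollments (the left table); where course_id has no match in courses, the course columns become NULL. Walk through each enrollment:
  - enrollment 1 (Rosa): course_id=NULL, no match -> kept with NULL
  - enrollment 2 (Dana): course_id=4 -> matches Economics
  - enrollment 3 (Bob): course_id=NULL, no match -> kept with NULL
  - enrollment 4 (Chris): course_id=3 -> matches Networks
  - enrollment 5 (Pete): course_id=6 -> matches Programming
  - enrollment 6 (Alice): course_id=6 -> matches Programming
  - enrollment 7 (Olivia): course_id=4 -> matches Economics
  - enrollment 8 (Wendy): course_id=4 -> matches Economics
All 8 rows appear; 2 have NULL course.

SQL:
SELECT a.student, b.title AS course
FROM enrollments a
LEFT JOIN courses b ON a.course_id = b.id

Result:
student | course     
--------+------------
Rosa    | NULL       
Dana    | Economics  
Bob     | NULL       
Chris   | Networks   
Pete    | Programming
Alice   | Programming
Olivia  | Economics  
Wendy   | Economics  


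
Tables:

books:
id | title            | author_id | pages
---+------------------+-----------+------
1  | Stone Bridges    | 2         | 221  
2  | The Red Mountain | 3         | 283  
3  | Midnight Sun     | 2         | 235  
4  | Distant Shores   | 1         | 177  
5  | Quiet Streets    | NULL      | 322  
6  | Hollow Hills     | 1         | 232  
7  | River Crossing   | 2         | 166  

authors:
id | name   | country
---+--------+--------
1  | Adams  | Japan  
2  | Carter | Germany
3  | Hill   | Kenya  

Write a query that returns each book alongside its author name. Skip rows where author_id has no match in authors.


INNER JOIN keeps only books rows whose author_id matches an id in authors. Walk through each book:
  - book 1 (Stone Bridges): author_id=2 -> matches Carter
  - book 2 (The Red Mountain): author_id=3 -> matches Hill
  - book 3 (Midnight Sun): author_id=2 -> matches Carter
  - book 4 (Distant Shores): author_id=1 -> matches Adams
  - book 5 (Quiet Streets): author_id=NULL, no match -> dropped
  - book 6 (Hollow Hills): author_id=1 -> matches Adams
  - book 7 (River Crossing): author_id=2 -> matches Carter
So 1 of 7 rows is dropped.

SQL:
SELECT a.title, b.name AS author
FROM books a
INNER JOIN authors b ON a.author_id = b.id

Result:
title            | author
-----------------+-------
Stone Bridges    | Carter
The Red Mountain | Hill  
Midnight Sun     | Carter
Distant Shores   | Adams 
Hollow Hills     | Adams 
River Crossing   | Carter


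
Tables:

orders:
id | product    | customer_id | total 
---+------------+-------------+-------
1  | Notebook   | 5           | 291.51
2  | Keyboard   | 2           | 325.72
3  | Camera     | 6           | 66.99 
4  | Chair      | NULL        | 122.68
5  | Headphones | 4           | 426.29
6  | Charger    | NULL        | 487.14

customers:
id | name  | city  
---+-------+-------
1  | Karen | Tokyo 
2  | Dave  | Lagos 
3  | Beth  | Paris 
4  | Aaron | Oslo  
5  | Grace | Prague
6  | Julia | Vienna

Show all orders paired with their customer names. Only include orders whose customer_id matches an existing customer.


INNER JOIN keeps only orders rows whose customer_id matches an id in customers. Walk through each order:
  - order 1 (Notebook): customer_id=5 -> matches Grace
  - order 2 (Keyboard): customer_id=2 -> matches Dave
  - order 3 (Camera): customer_id=6 -> matches Julia
  - order 4 (Chair): customer_id=NULL, no match -> dropped
  - order 5 (Headphones): customer_id=4 -> matches Aaron
  - order 6 (Charger): customer_id=NULL, no match -> dropped
So 2 of 6 rows are dropped.

SQL:
SELECT a.product, b.name AS customer
FROM orders a
INNER JOIN customers b ON a.customer_id = b.id

Result:
product    | customer
-----------+---------
Notebook   | Grace   
Keyboard   | Dave    
Camera     | Julia   
Headphones | Aaron   


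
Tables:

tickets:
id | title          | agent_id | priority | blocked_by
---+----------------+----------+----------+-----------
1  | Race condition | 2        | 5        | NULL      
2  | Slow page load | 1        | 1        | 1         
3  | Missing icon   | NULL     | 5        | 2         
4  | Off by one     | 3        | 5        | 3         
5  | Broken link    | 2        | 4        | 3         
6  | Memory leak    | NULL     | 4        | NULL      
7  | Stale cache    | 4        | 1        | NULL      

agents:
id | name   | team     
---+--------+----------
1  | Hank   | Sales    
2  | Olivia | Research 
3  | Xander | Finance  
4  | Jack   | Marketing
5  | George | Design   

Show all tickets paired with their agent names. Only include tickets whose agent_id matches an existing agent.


INNER JOIN keeps only tickets rows whose agent_id matches an id in agents. Walk through each ticket:
  - ticket 1 (Race condition): agent_id=2 -> matches Olivia
  - ticket 2 (Slow page load): agent_id=1 -> matches Hank
  - ticket 3 (Missing icon): agent_id=NULL, no match -> dropped
  - ticket 4 (Off by one): agent_id=3 -> matches Xander
  - ticket 5 (Broken link): agent_id=2 -> matches Olivia
  - ticket 6 (Memory leak): agent_id=NULL, no match -> dropped
  - ticket 7 (Stale cache): agent_id=4 -> matches Jack
So 2 of 7 rows are dropped.

SQL:
SELECT a.title, b.name AS agent
FROM tickets a
INNER JOIN agents b ON a.agent_id = b.id

Result:
title          | agent 
---------------+-------
Race condition | Olivia
Slow page load | Hank  
Off by one     | Xander
Broken link    | Olivia
Stale cache    | Jack  


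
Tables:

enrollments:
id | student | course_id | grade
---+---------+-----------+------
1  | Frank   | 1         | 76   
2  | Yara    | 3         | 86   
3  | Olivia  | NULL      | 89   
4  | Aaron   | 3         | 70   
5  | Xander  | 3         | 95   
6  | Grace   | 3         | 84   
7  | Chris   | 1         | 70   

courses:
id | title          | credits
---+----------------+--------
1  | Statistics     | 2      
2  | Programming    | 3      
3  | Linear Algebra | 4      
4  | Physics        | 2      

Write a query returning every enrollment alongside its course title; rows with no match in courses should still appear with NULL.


LEFT JOIN keeps every row from enrollments (the left table); where course_id has no match in courses, the course columns become NULL. Walk through each enrollment:
  - enrollment 1 (Frank): course_id=1 -> matches Statistics
  - enrollment 2 (Yara): course_id=3 -> matches Linear Algebra
  - enrollment 3 (Olivia): course_id=NULL, no match -> kept with NULL
  - enrollment 4 (Aaron): course_id=3 -> matches Linear Algebra
  - enrollment 5 (Xander): course_id=3 -> matches Linear Algebra
  - enrollment 6 (Grace): course_id=3 -> matches Linear Algebra
  - enrollment 7 (Chris): course_id=1 -> matches Statistics
All 7 rows appear; 1 has NULL course.

SQL:
SELECT a.student, b.title AS course
FROM enrollments a
LEFT JOIN courses b ON a.course_id = b.id

Result:
student | course        
--------+---------------
Frank   | Statistics    
Yara    | Linear Algebra
Olivia  | NULL          
Aaron   | Linear Algebra
Xander  | Linear Algebra
Grace   | Linear Algebra
Chris   | Statistics    


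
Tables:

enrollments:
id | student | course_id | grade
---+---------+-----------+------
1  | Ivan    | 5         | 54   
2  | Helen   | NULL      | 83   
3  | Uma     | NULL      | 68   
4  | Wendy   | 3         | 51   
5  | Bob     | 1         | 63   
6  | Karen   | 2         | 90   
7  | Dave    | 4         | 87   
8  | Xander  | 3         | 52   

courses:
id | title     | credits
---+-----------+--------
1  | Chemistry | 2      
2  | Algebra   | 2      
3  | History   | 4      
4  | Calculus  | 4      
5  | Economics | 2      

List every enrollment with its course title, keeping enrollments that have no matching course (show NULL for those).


LEFT JOIN keeps every row from enrollments (the left table); where course_id has no match in courses, the course columns become NULL. Walk through each enrollment:
  - enrollment 1 (Ivan): course_id=5 -> matches Economics
  - enrollment 2 (Helen): course_id=NULL, no match -> kept with NULL
  - enrollment 3 (Uma): course_id=NULL, no match -> kept with NULL
  - enrollment 4 (Wendy): course_id=3 -> matches History
  - enrollment 5 (Bob): course_id=1 -> matches Chemistry
  - enrollment 6 (Karen): course_id=2 -> matches Algebra
  - enrollment 7 (Dave): course_id=4 -> matches Calculus
  - enrollment 8 (Xander): course_id=3 -> matches History
All 8 rows appear; 2 have NULL course.

SQL:
SELECT a.student, b.title AS course
FROM enrollments a
LEFT JOIN courses b ON a.course_id = b.id

Result:
student | course   
--------+----------
Ivan    | Economics
Helen   | NULL     
Uma     | NULL     
Wendy   | History  
Bob     | Chemistry
Karen   | Algebra  
Dave    | Calculus 
Xander  | History  


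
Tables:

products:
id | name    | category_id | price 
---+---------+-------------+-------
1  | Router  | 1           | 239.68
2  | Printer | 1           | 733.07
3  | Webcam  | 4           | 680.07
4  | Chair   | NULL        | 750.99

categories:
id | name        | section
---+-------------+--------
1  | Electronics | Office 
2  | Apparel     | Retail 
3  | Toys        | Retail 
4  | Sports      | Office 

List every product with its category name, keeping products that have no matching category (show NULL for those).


LEFT JOIN keeps every row from products (the left table); where category_id has no match in categories, the category columns become NULL. Walk through each product:
  - product 1 (Router): category_id=1 -> matches Electronics
  - product 2 (Printer): category_id=1 -> matches Electronics
  - product 3 (Webcam): category_id=4 -> matches Sports
  - product 4 (Chair): category_id=NULL, no match -> kept with NULL
All 4 rows appear; 1 has NULL category.

SQL:
SELECT a.name, b.name AS category
FROM products a
LEFT JOIN categories b ON a.category_id = b.id

Result:
name    | category   
--------+------------
Router  | Electronics
Printer | Electronics
Webcam  | Sports     
Chair   | NULL       


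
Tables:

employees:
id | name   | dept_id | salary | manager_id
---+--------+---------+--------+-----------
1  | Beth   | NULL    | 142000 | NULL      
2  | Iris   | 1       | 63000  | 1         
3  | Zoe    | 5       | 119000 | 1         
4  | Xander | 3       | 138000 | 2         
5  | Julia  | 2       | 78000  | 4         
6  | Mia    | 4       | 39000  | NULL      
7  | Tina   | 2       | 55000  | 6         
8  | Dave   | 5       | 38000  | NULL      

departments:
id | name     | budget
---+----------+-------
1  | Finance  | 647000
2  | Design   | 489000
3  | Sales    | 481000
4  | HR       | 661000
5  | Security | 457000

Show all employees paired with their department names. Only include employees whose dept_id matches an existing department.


INNER JOIN keeps only employees rows whose dept_id matches an id in departments. Walk through each employee:
  - employee 1 (Beth): dept_id=NULL, no match -> dropped
  - employee 2 (Iris): dept_id=1 -> matches Finance
  - employee 3 (Zoe): dept_id=5 -> matches Security
  - employee 4 (Xander): dept_id=3 -> matches Sales
  - employee 5 (Julia): dept_id=2 -> matches Design
  - employee 6 (Mia): dept_id=4 -> matches HR
  - employee 7 (Tina): dept_id=2 -> matches Design
  - employee 8 (Dave): dept_id=5 -> matches Security
So 1 of 8 rows is dropped.

SQL:
SELECT a.name, b.name AS department
FROM employees a
INNER JOIN departments b ON a.dept_id = b.id

Result:
name   | department
-------+-----------
Iris   | Finance   
Zoe    | Security  
Xander | Sales     
Julia  | Design    
Mia    | HR        
Tina   | Design    
Dave   | Security  


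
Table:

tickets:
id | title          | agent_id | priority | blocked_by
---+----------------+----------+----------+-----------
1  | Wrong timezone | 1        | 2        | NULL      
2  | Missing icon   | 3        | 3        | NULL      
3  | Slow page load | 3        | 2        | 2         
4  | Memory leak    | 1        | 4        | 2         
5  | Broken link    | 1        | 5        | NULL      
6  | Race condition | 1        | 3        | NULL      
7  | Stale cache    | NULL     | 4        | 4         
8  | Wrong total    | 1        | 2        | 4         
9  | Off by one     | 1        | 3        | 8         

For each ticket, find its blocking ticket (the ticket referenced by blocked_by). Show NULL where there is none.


This is a self-join: tickets is joined to a second copy of itself, matching each row's blocked_by to another row's id. Use LEFT JOIN so rows with blocked_by=NULL are kept.
  - ticket 1 (Wrong timezone): blocked_by=NULL -> NULL
  - ticket 2 (Missing icon): blocked_by=NULL -> NULL
  - ticket 3 (Slow page load): blocked_by=2 -> Missing icon
  - ticket 4 (Memory leak): blocked_by=2 -> Missing icon
  - ticket 5 (Broken link): blocked_by=NULL -> NULL
  - ticket 6 (Race condition): blocked_by=NULL -> NULL
  - ticket 7 (Stale cache): blocked_by=4 -> Memory leak
  - ticket 8 (Wrong total): blocked_by=4 -> Memory leak
  - ticket 9 (Off by one): blocked_by=8 -> Wrong total

SQL:
SELECT a.title AS item, b.title AS blocked_by
FROM tickets a
LEFT JOIN tickets b ON a.blocked_by = b.id

Result:
item           | blocked_by  
---------------+-------------
Wrong timezone | NULL        
Missing icon   | NULL        
Slow page load | Missing icon
Memory leak    | Missing icon
Broken link    | NULL        
Race condition | NULL        
Stale cache    | Memory leak 
Wrong total    | Memory leak 
Off by one     | Wrong total 


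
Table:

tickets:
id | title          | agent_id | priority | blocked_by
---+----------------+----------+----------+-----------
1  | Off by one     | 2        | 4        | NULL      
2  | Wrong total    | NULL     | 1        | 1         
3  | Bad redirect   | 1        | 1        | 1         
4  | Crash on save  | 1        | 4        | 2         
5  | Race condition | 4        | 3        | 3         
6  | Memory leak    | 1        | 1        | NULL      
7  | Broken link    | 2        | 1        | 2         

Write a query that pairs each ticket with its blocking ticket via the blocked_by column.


This is a self-join: tickets is joined to a second copy of itself, matching each row's blocked_by to another row's id. Use LEFT JOIN so rows with blocked_by=NULL are kept.
  - ticket 1 (Off by one): blocked_by=NULL -> NULL
  - ticket 2 (Wrong total): blocked_by=1 -> Off by one
  - ticket 3 (Bad redirect): blocked_by=1 -> Off by one
  - ticket 4 (Crash on save): blocked_by=2 -> Wrong total
  - ticket 5 (Race condition): blocked_by=3 -> Bad redirect
  - ticket 6 (Memory leak): blocked_by=NULL -> NULL
  - ticket 7 (Broken link): blocked_by=2 -> Wrong total

SQL:
SELECT a.title AS item, b.title AS blocked_by
FROM tickets a
LEFT JOIN tickets b ON a.blocked_by = b.id

Result:
item           | blocked_by  
---------------+-------------
Off by one     | NULL        
Wrong total    | Off by one  
Bad redirect   | Off by one  
Crash on save  | Wrong total 
Race condition | Bad redirect
Memory leak    | NULL        
Broken link    | Wrong total 


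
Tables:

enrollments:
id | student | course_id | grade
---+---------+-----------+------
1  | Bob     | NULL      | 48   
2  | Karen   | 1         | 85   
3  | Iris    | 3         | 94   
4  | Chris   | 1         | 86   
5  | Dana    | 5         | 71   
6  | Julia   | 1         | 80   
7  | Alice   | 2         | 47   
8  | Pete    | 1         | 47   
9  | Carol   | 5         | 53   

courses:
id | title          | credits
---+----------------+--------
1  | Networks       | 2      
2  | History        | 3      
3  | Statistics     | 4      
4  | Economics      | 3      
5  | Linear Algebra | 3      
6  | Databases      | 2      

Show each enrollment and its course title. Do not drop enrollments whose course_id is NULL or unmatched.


LEFT JOIN keeps every row from enrollments (the left table); where course_id has no match in courses, the course columns become NULL. Walk through each enrollment:
  - enrollment 1 (Bob): course_id=NULL, no match -> kept with NULL
  - enrollment 2 (Karen): course_id=1 -> matches Networks
  - enrollment 3 (Iris): course_id=3 -> matches Statistics
  - enrollment 4 (Chris): course_id=1 -> matches Networks
  - enrollment 5 (Dana): course_id=5 -> matches Linear Algebra
  - enrollment 6 (Julia): course_id=1 -> matches Networks
  - enrollment 7 (Alice): course_id=2 -> matches History
  - enrollment 8 (Pete): course_id=1 -> matches Networks
  - enrollment 9 (Carol): course_id=5 -> matches Linear Algebra
All 9 rows appear; 1 has NULL course.

SQL:
SELECT a.student, b.title AS course
FROM enrollments a
LEFT JOIN courses b ON a.course_id = b.id

Result:
student | course        
--------+---------------
Bob     | NULL          
Karen   | Networks      
Iris    | Statistics    
Chris   | Networks      
Dana    | Linear Algebra
Julia   | Networks      
Alice   | History       
Pete    | Networks      
Carol   | Linear Algebra


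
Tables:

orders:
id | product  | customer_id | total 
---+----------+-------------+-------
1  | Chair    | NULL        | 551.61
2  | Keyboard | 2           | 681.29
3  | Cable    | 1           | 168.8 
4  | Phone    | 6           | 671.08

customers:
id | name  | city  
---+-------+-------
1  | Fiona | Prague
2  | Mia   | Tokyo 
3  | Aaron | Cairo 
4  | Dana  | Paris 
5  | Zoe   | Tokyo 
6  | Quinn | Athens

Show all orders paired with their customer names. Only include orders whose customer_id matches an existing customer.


INNER JOIN keeps only orders rows whose customer_id matches an id in customers. Walk through each order:
  - order 1 (Chair): customer_id=NULL, no match -> dropped
  - order 2 (Keyboard): customer_id=2 -> matches Mia
  - order 3 (Cable): customer_id=1 -> matches Fiona
  - order 4 (Phone): customer_id=6 -> matches Quinn
So 1 of 4 rows is dropped.

SQL:
SELECT a.product, b.name AS customer
FROM orders a
INNER JOIN customers b ON a.customer_id = b.id

Result:
product  | customer
---------+---------
Keyboard | Mia     
Cable    | Fiona   
Phone    | Quinn   


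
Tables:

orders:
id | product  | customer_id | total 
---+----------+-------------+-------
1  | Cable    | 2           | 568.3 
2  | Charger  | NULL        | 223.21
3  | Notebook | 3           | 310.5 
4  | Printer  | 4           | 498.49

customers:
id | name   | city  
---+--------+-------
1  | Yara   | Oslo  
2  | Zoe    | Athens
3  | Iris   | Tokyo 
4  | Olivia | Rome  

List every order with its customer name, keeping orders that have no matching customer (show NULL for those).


LEFT JOIN keeps every row from orders (the left table); where customer_id has no match in customers, the customer columns become NULL. Walk through each order:
  - order 1 (Cable): customer_id=2 -> matches Zoe
  - order 2 (Charger): customer_id=NULL, no match -> kept with NULL
  - order 3 (Notebook): customer_id=3 -> matches Iris
  - order 4 (Printer): customer_id=4 -> matches Olivia
All 4 rows appear; 1 has NULL customer.

SQL:
SELECT a.product, b.name AS customer
FROM orders a
LEFT JOIN customers b ON a.customer_id = b.id

Result:
product  | customer
---------+---------
Cable    | Zoe     
Charger  | NULL    
Notebook | Iris    
Printer  | Olivia  


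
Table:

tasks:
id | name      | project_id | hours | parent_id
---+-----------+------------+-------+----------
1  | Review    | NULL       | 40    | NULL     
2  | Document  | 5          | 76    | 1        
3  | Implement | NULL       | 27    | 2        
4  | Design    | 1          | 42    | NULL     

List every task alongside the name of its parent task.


This is a self-join: tasks is joined to a second copy of itself, matching each row's parent_id to another row's id. Use LEFT JOIN so rows with parent_id=NULL are kept.
  - task 1 (Review): parent_id=NULL -> NULL
  - task 2 (Document): parent_id=1 -> Review
  - task 3 (Implement): parent_id=2 -> Document
  - task 4 (Design): parent_id=NULL -> NULL

SQL:
SELECT a.name AS item, b.name AS parent
FROM tasks a
LEFT JOIN tasks b ON a.parent_id = b.id

Result:
item      | parent  
----------+---------
Review    | NULL    
Document  | Review  
Implement | Document
Design    | NULL    


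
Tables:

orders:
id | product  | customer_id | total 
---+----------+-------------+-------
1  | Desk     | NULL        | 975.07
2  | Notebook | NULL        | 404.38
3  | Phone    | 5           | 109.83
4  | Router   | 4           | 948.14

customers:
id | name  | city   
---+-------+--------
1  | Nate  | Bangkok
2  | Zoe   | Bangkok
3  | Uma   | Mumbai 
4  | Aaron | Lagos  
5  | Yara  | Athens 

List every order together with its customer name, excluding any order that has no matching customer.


INNER JOIN keeps only orders rows whose customer_id matches an id in customers. Walk through each order:
  - order 1 (Desk): customer_id=NULL, no match -> dropped
  - order 2 (Notebook): customer_id=NULL, no match -> dropped
  - order 3 (Phone): customer_id=5 -> matches Yara
  - order 4 (Router): customer_id=4 -> matches Aaron
So 2 of 4 rows are dropped.

SQL:
SELECT a.product, b.name AS customer
FROM orders a
INNER JOIN customers b ON a.customer_id = b.id

Result:
product | customer
--------+---------
Phone   | Yara    
Router  | Aaron   


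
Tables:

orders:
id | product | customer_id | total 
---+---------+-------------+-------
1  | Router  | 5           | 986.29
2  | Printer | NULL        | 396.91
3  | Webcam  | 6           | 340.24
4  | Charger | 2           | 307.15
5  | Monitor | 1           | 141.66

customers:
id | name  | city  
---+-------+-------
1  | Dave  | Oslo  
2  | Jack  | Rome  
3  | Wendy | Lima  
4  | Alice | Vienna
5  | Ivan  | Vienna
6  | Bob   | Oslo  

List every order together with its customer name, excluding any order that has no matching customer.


INNER JOIN keeps only orders rows whose customer_id matches an id in customers. Walk through each order:
  - order 1 (Router): customer_id=5 -> matches Ivan
  - order 2 (Printer): customer_id=NULL, no match -> dropped
  - order 3 (Webcam): customer_id=6 -> matches Bob
  - order 4 (Charger): customer_id=2 -> matches Jack
  - order 5 (Monitor): customer_id=1 -> matches Dave
So 1 of 5 rows is dropped.

SQL:
SELECT a.product, b.name AS customer
FROM orders a
INNER JOIN customers b ON a.customer_id = b.id

Result:
product | customer
--------+---------
Router  | Ivan    
Webcam  | Bob     
Charger | Jack    
Monitor | Dave    


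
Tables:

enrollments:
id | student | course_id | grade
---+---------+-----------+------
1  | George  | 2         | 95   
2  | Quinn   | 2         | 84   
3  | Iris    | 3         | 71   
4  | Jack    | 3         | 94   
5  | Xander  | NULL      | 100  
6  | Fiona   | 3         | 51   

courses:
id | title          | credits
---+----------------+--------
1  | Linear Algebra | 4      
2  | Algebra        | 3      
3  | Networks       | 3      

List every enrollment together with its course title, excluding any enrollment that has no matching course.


INNER JOIN keeps only enrollments rows whose course_id matches an id in courses. Walk through each enrollment:
  - enrollment 1 (George): course_id=2 -> matches Algebra
  - enrollment 2 (Quinn): course_id=2 -> matches Algebra
  - enrollment 3 (Iris): course_id=3 -> matches Networks
  - enrollment 4 (Jack): course_id=3 -> matches Networks
  - enrollment 5 (Xander): course_id=NULL, no match -> dropped
  - enrollment 6 (Fiona): course_id=3 -> matches Networks
So 1 of 6 rows is dropped.

SQL:
SELECT a.student, b.title AS course
FROM enrollments a
INNER JOIN courses b ON a.course_id = b.id

Result:
student | course  
--------+---------
George  | Algebra 
Quinn   | Algebra 
Iris    | Networks
Jack    | Networks
Fiona   | Networks


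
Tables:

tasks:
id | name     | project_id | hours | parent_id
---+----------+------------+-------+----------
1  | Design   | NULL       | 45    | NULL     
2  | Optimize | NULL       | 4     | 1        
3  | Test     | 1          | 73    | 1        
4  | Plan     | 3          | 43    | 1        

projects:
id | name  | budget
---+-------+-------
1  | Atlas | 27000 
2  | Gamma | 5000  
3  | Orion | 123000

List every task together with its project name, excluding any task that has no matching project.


INNER JOIN keeps only tasks rows whose project_id matches an id in projects. Walk through each task:
  - task 1 (Design): project_id=NULL, no match -> dropped
  - task 2 (Optimize): project_id=NULL, no match -> dropped
  - task 3 (Test): project_id=1 -> matches Atlas
  - task 4 (Plan): project_id=3 -> matches Orion
So 2 of 4 rows are dropped.

SQL:
SELECT a.name, b.name AS project
FROM tasks a
INNER JOIN projects b ON a.project_id = b.id

Result:
name | project
-----+--------
Test | Atlas  
Plan | Orion  


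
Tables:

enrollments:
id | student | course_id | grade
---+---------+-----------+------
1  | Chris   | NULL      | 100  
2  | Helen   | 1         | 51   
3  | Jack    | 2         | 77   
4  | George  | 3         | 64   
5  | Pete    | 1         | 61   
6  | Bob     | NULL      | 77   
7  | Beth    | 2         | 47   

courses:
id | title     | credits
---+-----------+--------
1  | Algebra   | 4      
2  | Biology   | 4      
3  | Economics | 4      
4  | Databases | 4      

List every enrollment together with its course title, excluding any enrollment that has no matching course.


INNER JOIN keeps only enrollments rows whose course_id matches an id in courses. Walk through each enrollment:
  - enrollment 1 (Chris): course_id=NULL, no match -> dropped
  - enrollment 2 (Helen): course_id=1 -> matches Algebra
  - enrollment 3 (Jack): course_id=2 -> matches Biology
  - enrollment 4 (George): course_id=3 -> matches Economics
  - enrollment 5 (Pete): course_id=1 -> matches Algebra
  - enrollment 6 (Bob): course_id=NULL, no match -> dropped
  - enrollment 7 (Beth): course_id=2 -> matches Biology
So 2 of 7 rows are dropped.

SQL:
SELECT a.student, b.title AS course
FROM enrollments a
INNER JOIN courses b ON a.course_id = b.id

Result:
student | course   
--------+----------
Helen   | Algebra  
Jack    | Biology  
George  | Economics
Pete    | Algebra  
Beth    | Biology  


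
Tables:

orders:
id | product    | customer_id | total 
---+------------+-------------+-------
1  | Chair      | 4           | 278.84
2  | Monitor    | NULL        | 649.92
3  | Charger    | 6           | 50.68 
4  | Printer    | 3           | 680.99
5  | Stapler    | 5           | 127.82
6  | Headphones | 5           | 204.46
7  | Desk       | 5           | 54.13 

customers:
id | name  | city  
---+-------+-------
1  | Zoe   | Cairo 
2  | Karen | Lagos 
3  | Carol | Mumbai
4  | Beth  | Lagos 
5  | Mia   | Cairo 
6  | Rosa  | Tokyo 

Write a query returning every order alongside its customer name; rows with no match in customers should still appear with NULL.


LEFT JOIN keeps every row from orders (the left table); where customer_id has no match in customers, the customer columns become NULL. Walk through each order:
  - order 1 (Chair): customer_id=4 -> matches Beth
  - order 2 (Monitor): customer_id=NULL, no match -> kept with NULL
  - order 3 (Charger): customer_id=6 -> matches Rosa
  - order 4 (Printer): customer_id=3 -> matches Carol
  - order 5 (Stapler): customer_id=5 -> matches Mia
  - order 6 (Headphones): customer_id=5 -> matches Mia
  - order 7 (Desk): customer_id=5 -> matches Mia
All 7 rows appear; 1 has NULL customer.

SQL:
SELECT a.product, b.name AS customer
FROM orders a
LEFT JOIN customers b ON a.customer_id = b.id

Result:
product    | customer
-----------+---------
Chair      | Beth    
Monitor    | NULL    
Charger    | Rosa    
Printer    | Carol   
Stapler    | Mia     
Headphones | Mia     
Desk       | Mia     


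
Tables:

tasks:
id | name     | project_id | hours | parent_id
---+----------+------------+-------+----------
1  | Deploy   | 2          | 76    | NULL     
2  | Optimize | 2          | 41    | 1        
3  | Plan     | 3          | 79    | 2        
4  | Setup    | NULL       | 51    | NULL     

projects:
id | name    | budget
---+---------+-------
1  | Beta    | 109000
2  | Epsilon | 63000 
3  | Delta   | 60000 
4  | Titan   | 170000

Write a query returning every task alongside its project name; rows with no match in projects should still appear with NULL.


LEFT JOIN keeps every row from tasks (the left table); where project_id has no match in projects, the project columns become NULL. Walk through each task:
  - task 1 (Deploy): project_id=2 -> matches Epsilon
  - task 2 (Optimize): project_id=2 -> matches Epsilon
  - task 3 (Plan): project_id=3 -> matches Delta
  - task 4 (Setup): project_id=NULL, no match -> kept with NULL
All 4 rows appear; 1 has NULL project.

SQL:
SELECT a.name, b.name AS project
FROM tasks a
LEFT JOIN projects b ON a.project_id = b.id

Result:
name     | project
---------+--------
Deploy   | Epsilon
Optimize | Epsilon
Plan     | Delta  
Setup    | NULL   


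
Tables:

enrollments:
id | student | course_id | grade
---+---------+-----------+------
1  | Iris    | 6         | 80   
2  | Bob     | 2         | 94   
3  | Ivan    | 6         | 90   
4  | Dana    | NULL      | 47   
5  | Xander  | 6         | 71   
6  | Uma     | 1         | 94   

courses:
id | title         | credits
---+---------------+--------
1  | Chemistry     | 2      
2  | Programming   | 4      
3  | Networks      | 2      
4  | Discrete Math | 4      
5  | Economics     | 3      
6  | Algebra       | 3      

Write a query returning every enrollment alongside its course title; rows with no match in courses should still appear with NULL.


LEFT JOIN keeps every row from enrollments (the left table); where course_id has no match in courses, the course columns become NULL. Walk through each enrollment:
  - enrollment 1 (Iris): course_id=6 -> matches Algebra
  - enrollment 2 (Bob): course_id=2 -> matches Programming
  - enrollment 3 (Ivan): course_id=6 -> matches Algebra
  - enrollment 4 (Dana): course_id=NULL, no match -> kept with NULL
  - enrollment 5 (Xander): course_id=6 -> matches Algebra
  - enrollment 6 (Uma): course_id=1 -> matches Chemistry
All 6 rows appear; 1 has NULL course.

SQL:
SELECT a.student, b.title AS course
FROM enrollments a
LEFT JOIN courses b ON a.course_id = b.id

Result:
student | course     
--------+------------
Iris    | Algebra    
Bob     | Programming
Ivan    | Algebra    
Dana    | NULL       
Xander  | Algebra    
Uma     | Chemistry  


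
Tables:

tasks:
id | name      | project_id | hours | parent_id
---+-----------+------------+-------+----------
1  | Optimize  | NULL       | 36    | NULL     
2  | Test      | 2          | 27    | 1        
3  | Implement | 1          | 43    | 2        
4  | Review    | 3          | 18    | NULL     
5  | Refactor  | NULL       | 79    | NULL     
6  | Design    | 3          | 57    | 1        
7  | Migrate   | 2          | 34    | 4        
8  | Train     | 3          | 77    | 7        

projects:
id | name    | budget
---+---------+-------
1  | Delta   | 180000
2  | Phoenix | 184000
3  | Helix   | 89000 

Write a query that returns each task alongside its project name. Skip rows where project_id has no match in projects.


INNER JOIN keeps only tasks rows whose project_id matches an id in projects. Walk through each task:
  - task 1 (Optimize): project_id=NULL, no match -> dropped
  - task 2 (Test): project_id=2 -> matches Phoenix
  - task 3 (Implement): project_id=1 -> matches Delta
  - task 4 (Review): project_id=3 -> matches Helix
  - task 5 (Refactor): project_id=NULL, no match -> dropped
  - task 6 (Design): project_id=3 -> matches Helix
  - task 7 (Migrate): project_id=2 -> matches Phoenix
  - task 8 (Train): project_id=3 -> matches Helix
So 2 of 8 rows are dropped.

SQL:
SELECT a.name, b.name AS project
FROM tasks a
INNER JOIN projects b ON a.project_id = b.id

Result:
name      | project
----------+--------
Test      | Phoenix
Implement | Delta  
Review    | Helix  
Design    | Helix  
Migrate   | Phoenix
Train     | Helix  


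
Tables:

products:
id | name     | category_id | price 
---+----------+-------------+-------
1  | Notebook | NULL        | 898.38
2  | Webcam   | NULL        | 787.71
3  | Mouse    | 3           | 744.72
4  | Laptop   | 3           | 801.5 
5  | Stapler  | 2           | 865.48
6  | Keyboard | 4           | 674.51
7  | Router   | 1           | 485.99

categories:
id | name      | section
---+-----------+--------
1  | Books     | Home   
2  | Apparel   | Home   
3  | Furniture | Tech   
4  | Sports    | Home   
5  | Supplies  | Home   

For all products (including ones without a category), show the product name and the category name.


LEFT JOIN keeps every row from products (the left table); where category_id has no match in categories, the category columns become NULL. Walk through each product:
  - product 1 (Notebook): category_id=NULL, no match -> kept with NULL
  - product 2 (Webcam): category_id=NULL, no match -> kept with NULL
  - product 3 (Mouse): category_id=3 -> matches Furniture
  - product 4 (Laptop): category_id=3 -> matches Furniture
  - product 5 (Stapler): category_id=2 -> matches Apparel
  - product 6 (Keyboard): category_id=4 -> matches Sports
  - product 7 (Router): category_id=1 -> matches Books
All 7 rows appear; 2 have NULL category.

SQL:
SELECT a.name, b.name AS category
FROM products a
LEFT JOIN categories b ON a.category_id = b.id

Result:
name     | category 
---------+----------
Notebook | NULL     
Webcam   | NULL     
Mouse    | Furniture
Laptop   | Furniture
Stapler  | Apparel  
Keyboard | Sports   
Router   | Books    


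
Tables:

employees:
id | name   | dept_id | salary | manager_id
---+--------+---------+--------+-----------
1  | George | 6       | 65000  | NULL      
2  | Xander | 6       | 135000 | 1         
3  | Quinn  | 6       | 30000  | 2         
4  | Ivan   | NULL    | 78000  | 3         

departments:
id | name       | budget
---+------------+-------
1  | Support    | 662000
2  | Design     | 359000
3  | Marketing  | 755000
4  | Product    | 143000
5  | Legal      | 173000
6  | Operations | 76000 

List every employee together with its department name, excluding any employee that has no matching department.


INNER JOIN keeps only employees rows whose dept_id matches an id in departments. Walk through each employee:
  - employee 1 (George): dept_id=6 -> matches Operations
  - employee 2 (Xander): dept_id=6 -> matches Operations
  - employee 3 (Quinn): dept_id=6 -> matches Operations
  - employee 4 (Ivan): dept_id=NULL, no match -> dropped
So 1 of 4 rows is dropped.

SQL:
SELECT a.name, b.name AS department
FROM employees a
INNER JOIN departments b ON a.dept_id = b.id

Result:
name   | department
-------+-----------
George | Operations
Xander | Operations
Quinn  | Operations
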